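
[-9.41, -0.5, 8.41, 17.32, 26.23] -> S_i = -9.41 + 8.91*i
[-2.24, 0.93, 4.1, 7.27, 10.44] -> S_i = -2.24 + 3.17*i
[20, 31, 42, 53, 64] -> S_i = 20 + 11*i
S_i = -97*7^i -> [-97, -679, -4753, -33271, -232897]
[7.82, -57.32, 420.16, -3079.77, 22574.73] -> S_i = 7.82*(-7.33)^i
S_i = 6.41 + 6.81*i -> [6.41, 13.22, 20.03, 26.84, 33.65]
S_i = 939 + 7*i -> [939, 946, 953, 960, 967]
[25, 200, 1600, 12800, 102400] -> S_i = 25*8^i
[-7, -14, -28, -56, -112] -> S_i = -7*2^i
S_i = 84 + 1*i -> [84, 85, 86, 87, 88]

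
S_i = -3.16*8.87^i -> [-3.16, -28.03, -248.62, -2205.25, -19560.57]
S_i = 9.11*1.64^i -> [9.11, 14.94, 24.5, 40.18, 65.9]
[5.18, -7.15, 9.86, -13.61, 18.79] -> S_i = 5.18*(-1.38)^i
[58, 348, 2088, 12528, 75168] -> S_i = 58*6^i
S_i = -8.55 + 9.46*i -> [-8.55, 0.91, 10.37, 19.83, 29.29]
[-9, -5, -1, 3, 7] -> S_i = -9 + 4*i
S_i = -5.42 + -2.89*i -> [-5.42, -8.31, -11.2, -14.09, -16.98]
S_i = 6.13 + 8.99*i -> [6.13, 15.12, 24.11, 33.1, 42.09]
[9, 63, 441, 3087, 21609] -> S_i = 9*7^i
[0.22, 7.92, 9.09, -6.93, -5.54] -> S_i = Random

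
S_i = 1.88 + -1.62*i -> [1.88, 0.26, -1.36, -2.98, -4.6]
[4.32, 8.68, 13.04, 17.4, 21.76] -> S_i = 4.32 + 4.36*i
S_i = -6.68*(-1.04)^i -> [-6.68, 6.95, -7.23, 7.51, -7.81]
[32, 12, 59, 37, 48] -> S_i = Random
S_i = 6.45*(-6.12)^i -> [6.45, -39.47, 241.58, -1478.47, 9048.27]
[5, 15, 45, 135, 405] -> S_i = 5*3^i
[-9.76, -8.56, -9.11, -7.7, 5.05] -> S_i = Random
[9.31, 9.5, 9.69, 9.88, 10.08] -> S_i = 9.31*1.02^i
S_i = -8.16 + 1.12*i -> [-8.16, -7.04, -5.92, -4.8, -3.68]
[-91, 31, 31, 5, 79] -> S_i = Random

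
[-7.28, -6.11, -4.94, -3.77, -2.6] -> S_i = -7.28 + 1.17*i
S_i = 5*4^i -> [5, 20, 80, 320, 1280]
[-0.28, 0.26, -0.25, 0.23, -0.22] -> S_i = -0.28*(-0.94)^i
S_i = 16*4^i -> [16, 64, 256, 1024, 4096]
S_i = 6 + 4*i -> [6, 10, 14, 18, 22]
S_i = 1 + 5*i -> [1, 6, 11, 16, 21]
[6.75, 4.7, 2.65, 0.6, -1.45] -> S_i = 6.75 + -2.05*i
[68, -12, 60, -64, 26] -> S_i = Random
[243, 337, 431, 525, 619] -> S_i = 243 + 94*i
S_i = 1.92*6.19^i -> [1.92, 11.88, 73.57, 455.38, 2818.8]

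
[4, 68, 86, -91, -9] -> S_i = Random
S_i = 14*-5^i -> [14, -70, 350, -1750, 8750]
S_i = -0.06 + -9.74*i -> [-0.06, -9.8, -19.54, -29.28, -39.02]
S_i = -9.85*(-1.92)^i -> [-9.85, 18.91, -36.31, 69.72, -133.86]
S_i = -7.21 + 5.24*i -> [-7.21, -1.97, 3.27, 8.51, 13.75]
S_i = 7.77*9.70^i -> [7.77, 75.37, 731.08, 7091.47, 68787.25]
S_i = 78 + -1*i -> [78, 77, 76, 75, 74]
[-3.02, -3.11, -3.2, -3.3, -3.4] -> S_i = -3.02*1.03^i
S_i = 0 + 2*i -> [0, 2, 4, 6, 8]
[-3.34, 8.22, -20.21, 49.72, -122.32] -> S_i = -3.34*(-2.46)^i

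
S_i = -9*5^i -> [-9, -45, -225, -1125, -5625]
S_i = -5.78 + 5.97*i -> [-5.78, 0.19, 6.16, 12.13, 18.1]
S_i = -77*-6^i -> [-77, 462, -2772, 16632, -99792]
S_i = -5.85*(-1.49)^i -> [-5.85, 8.72, -12.99, 19.35, -28.83]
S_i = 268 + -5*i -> [268, 263, 258, 253, 248]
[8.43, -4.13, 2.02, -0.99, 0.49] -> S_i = 8.43*(-0.49)^i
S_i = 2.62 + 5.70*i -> [2.62, 8.32, 14.02, 19.72, 25.42]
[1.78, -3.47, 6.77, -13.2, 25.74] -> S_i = 1.78*(-1.95)^i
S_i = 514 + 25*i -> [514, 539, 564, 589, 614]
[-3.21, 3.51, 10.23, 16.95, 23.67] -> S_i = -3.21 + 6.72*i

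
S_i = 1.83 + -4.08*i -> [1.83, -2.25, -6.33, -10.41, -14.49]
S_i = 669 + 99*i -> [669, 768, 867, 966, 1065]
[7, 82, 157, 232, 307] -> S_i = 7 + 75*i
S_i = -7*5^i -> [-7, -35, -175, -875, -4375]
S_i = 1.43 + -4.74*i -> [1.43, -3.31, -8.05, -12.79, -17.53]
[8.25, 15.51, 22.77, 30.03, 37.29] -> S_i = 8.25 + 7.26*i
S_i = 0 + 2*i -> [0, 2, 4, 6, 8]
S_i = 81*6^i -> [81, 486, 2916, 17496, 104976]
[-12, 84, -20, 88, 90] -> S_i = Random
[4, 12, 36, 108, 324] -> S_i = 4*3^i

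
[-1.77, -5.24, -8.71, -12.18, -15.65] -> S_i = -1.77 + -3.47*i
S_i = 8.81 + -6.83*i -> [8.81, 1.98, -4.85, -11.68, -18.51]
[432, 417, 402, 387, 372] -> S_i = 432 + -15*i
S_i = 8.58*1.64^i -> [8.58, 14.07, 23.08, 37.85, 62.07]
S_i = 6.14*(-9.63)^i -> [6.14, -59.13, 569.4, -5483.37, 52804.81]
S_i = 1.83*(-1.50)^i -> [1.83, -2.74, 4.12, -6.18, 9.26]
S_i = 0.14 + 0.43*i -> [0.14, 0.57, 1.0, 1.43, 1.86]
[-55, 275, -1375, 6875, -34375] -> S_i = -55*-5^i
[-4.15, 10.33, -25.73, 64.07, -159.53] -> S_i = -4.15*(-2.49)^i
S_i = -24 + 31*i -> [-24, 7, 38, 69, 100]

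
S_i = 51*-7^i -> [51, -357, 2499, -17493, 122451]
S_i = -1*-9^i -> [-1, 9, -81, 729, -6561]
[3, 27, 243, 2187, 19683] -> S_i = 3*9^i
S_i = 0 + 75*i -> [0, 75, 150, 225, 300]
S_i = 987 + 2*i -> [987, 989, 991, 993, 995]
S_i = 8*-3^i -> [8, -24, 72, -216, 648]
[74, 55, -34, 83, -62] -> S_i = Random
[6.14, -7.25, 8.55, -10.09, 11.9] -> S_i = 6.14*(-1.18)^i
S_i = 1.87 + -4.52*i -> [1.87, -2.65, -7.17, -11.69, -16.21]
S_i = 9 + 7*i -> [9, 16, 23, 30, 37]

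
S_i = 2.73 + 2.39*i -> [2.73, 5.12, 7.51, 9.9, 12.29]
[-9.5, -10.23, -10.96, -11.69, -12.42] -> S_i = -9.50 + -0.73*i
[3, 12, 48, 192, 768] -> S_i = 3*4^i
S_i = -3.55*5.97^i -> [-3.55, -21.19, -126.53, -755.36, -4509.47]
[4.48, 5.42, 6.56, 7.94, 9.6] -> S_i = 4.48*1.21^i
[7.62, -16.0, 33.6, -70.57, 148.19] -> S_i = 7.62*(-2.10)^i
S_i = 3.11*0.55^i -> [3.11, 1.71, 0.94, 0.52, 0.28]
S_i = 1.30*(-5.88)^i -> [1.3, -7.64, 44.95, -264.29, 1554.01]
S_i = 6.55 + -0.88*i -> [6.55, 5.67, 4.79, 3.91, 3.03]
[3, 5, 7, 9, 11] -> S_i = 3 + 2*i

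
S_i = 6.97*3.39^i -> [6.97, 23.63, 80.1, 271.54, 920.52]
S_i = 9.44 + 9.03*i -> [9.44, 18.47, 27.5, 36.53, 45.56]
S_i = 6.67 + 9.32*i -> [6.67, 15.99, 25.31, 34.63, 43.95]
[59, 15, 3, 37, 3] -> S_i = Random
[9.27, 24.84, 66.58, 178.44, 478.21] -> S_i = 9.27*2.68^i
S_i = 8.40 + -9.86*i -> [8.4, -1.46, -11.32, -21.18, -31.04]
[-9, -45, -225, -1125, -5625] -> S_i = -9*5^i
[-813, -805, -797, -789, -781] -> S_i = -813 + 8*i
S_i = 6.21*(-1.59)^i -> [6.21, -9.87, 15.7, -24.96, 39.69]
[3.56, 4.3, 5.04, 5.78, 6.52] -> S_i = 3.56 + 0.74*i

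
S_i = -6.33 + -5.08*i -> [-6.33, -11.41, -16.49, -21.57, -26.65]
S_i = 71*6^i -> [71, 426, 2556, 15336, 92016]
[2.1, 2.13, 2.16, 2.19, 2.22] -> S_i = 2.10 + 0.03*i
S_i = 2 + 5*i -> [2, 7, 12, 17, 22]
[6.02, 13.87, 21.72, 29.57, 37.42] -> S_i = 6.02 + 7.85*i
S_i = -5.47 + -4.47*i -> [-5.47, -9.94, -14.41, -18.88, -23.35]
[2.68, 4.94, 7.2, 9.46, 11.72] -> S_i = 2.68 + 2.26*i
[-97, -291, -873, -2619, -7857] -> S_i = -97*3^i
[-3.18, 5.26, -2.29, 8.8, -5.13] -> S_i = Random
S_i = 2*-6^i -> [2, -12, 72, -432, 2592]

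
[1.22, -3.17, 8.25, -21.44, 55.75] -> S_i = 1.22*(-2.60)^i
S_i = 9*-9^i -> [9, -81, 729, -6561, 59049]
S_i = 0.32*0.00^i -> [0.32, 0.0, 0.0, 0.0, 0.0]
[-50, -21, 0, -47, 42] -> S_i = Random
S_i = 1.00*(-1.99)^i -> [1.0, -1.99, 3.96, -7.88, 15.68]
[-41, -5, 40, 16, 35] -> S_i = Random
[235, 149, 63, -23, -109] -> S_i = 235 + -86*i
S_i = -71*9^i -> [-71, -639, -5751, -51759, -465831]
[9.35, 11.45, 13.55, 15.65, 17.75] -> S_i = 9.35 + 2.10*i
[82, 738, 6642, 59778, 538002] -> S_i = 82*9^i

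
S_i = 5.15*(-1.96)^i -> [5.15, -10.09, 19.78, -38.78, 76.0]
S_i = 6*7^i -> [6, 42, 294, 2058, 14406]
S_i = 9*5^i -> [9, 45, 225, 1125, 5625]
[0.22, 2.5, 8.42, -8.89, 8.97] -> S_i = Random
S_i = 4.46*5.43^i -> [4.46, 24.22, 131.5, 714.06, 3877.34]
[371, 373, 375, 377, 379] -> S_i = 371 + 2*i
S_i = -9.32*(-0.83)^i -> [-9.32, 7.74, -6.42, 5.33, -4.42]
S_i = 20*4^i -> [20, 80, 320, 1280, 5120]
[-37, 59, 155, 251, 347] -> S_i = -37 + 96*i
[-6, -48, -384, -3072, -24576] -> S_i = -6*8^i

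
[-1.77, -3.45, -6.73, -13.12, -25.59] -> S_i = -1.77*1.95^i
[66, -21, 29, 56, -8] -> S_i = Random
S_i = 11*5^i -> [11, 55, 275, 1375, 6875]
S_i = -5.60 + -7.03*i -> [-5.6, -12.63, -19.66, -26.69, -33.72]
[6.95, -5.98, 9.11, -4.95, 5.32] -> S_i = Random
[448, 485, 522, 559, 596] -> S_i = 448 + 37*i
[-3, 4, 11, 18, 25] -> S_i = -3 + 7*i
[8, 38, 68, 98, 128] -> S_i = 8 + 30*i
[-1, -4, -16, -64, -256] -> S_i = -1*4^i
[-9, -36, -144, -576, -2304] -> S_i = -9*4^i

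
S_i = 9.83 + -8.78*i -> [9.83, 1.05, -7.73, -16.51, -25.29]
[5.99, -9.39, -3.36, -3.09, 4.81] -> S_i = Random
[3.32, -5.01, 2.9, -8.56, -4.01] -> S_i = Random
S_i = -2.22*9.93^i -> [-2.22, -22.04, -218.9, -2173.71, -21584.9]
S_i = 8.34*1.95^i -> [8.34, 16.26, 31.71, 61.84, 120.59]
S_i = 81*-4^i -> [81, -324, 1296, -5184, 20736]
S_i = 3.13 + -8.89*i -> [3.13, -5.76, -14.65, -23.54, -32.43]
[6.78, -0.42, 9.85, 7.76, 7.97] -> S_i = Random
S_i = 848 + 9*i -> [848, 857, 866, 875, 884]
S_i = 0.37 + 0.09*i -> [0.37, 0.46, 0.55, 0.64, 0.73]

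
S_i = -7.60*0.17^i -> [-7.6, -1.29, -0.22, -0.04, -0.01]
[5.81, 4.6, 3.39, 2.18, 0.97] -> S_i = 5.81 + -1.21*i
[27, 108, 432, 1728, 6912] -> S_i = 27*4^i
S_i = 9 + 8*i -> [9, 17, 25, 33, 41]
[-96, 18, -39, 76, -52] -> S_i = Random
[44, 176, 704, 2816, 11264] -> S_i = 44*4^i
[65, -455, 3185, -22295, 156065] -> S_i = 65*-7^i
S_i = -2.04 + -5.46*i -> [-2.04, -7.5, -12.96, -18.42, -23.88]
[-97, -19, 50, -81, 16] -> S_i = Random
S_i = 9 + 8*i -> [9, 17, 25, 33, 41]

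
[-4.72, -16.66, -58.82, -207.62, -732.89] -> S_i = -4.72*3.53^i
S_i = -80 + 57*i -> [-80, -23, 34, 91, 148]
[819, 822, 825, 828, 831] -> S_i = 819 + 3*i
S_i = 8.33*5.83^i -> [8.33, 48.56, 283.13, 1650.63, 9623.19]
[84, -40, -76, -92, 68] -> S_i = Random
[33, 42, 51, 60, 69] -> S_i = 33 + 9*i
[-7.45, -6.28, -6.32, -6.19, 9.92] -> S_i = Random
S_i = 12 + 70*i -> [12, 82, 152, 222, 292]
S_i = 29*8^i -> [29, 232, 1856, 14848, 118784]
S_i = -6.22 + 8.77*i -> [-6.22, 2.55, 11.32, 20.09, 28.86]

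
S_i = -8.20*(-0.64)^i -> [-8.2, 5.25, -3.36, 2.15, -1.38]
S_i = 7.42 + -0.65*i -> [7.42, 6.77, 6.12, 5.47, 4.82]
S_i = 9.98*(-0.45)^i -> [9.98, -4.49, 2.02, -0.91, 0.41]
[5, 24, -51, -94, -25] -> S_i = Random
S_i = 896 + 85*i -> [896, 981, 1066, 1151, 1236]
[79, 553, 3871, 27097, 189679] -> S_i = 79*7^i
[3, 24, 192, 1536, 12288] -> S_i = 3*8^i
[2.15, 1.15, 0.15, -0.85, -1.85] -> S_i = 2.15 + -1.00*i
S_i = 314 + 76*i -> [314, 390, 466, 542, 618]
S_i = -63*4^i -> [-63, -252, -1008, -4032, -16128]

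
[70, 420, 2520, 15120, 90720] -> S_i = 70*6^i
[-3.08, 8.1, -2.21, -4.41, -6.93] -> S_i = Random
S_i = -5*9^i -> [-5, -45, -405, -3645, -32805]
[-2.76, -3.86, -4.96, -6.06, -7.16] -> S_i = -2.76 + -1.10*i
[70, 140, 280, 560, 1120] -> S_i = 70*2^i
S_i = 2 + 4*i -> [2, 6, 10, 14, 18]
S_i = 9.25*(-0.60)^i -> [9.25, -5.55, 3.33, -2.0, 1.2]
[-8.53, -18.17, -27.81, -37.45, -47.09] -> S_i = -8.53 + -9.64*i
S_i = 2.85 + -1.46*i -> [2.85, 1.39, -0.07, -1.53, -2.99]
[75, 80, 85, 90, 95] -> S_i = 75 + 5*i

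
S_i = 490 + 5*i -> [490, 495, 500, 505, 510]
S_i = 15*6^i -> [15, 90, 540, 3240, 19440]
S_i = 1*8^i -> [1, 8, 64, 512, 4096]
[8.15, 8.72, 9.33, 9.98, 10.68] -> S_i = 8.15*1.07^i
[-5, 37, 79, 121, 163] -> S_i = -5 + 42*i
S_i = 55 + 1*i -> [55, 56, 57, 58, 59]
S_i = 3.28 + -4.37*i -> [3.28, -1.09, -5.46, -9.83, -14.2]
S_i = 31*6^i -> [31, 186, 1116, 6696, 40176]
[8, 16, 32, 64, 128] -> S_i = 8*2^i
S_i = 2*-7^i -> [2, -14, 98, -686, 4802]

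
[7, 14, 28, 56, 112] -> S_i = 7*2^i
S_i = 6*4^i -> [6, 24, 96, 384, 1536]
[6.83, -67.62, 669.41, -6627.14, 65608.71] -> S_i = 6.83*(-9.90)^i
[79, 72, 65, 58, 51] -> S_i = 79 + -7*i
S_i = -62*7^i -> [-62, -434, -3038, -21266, -148862]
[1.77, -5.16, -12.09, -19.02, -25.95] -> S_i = 1.77 + -6.93*i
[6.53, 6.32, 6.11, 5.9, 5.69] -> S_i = 6.53 + -0.21*i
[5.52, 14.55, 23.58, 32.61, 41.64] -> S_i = 5.52 + 9.03*i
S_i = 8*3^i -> [8, 24, 72, 216, 648]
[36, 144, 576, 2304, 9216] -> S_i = 36*4^i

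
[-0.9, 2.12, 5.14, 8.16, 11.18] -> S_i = -0.90 + 3.02*i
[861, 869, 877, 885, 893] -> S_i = 861 + 8*i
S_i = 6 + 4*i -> [6, 10, 14, 18, 22]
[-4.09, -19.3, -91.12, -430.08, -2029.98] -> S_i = -4.09*4.72^i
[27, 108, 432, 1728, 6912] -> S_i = 27*4^i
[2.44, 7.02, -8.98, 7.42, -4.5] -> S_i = Random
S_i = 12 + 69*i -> [12, 81, 150, 219, 288]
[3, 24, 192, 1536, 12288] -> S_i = 3*8^i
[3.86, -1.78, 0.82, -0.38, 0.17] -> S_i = 3.86*(-0.46)^i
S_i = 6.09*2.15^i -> [6.09, 13.09, 28.15, 60.52, 130.13]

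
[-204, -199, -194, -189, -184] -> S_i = -204 + 5*i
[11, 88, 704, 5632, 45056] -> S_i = 11*8^i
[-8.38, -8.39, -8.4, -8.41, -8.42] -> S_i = -8.38 + -0.01*i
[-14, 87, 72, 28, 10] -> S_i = Random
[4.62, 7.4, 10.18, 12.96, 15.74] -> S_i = 4.62 + 2.78*i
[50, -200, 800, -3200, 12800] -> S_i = 50*-4^i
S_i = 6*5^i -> [6, 30, 150, 750, 3750]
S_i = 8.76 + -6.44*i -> [8.76, 2.32, -4.12, -10.56, -17.0]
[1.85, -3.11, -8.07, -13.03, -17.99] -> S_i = 1.85 + -4.96*i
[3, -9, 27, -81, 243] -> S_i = 3*-3^i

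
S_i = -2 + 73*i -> [-2, 71, 144, 217, 290]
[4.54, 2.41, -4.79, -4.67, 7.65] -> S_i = Random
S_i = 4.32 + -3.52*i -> [4.32, 0.8, -2.72, -6.24, -9.76]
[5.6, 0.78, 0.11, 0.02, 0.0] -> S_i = 5.60*0.14^i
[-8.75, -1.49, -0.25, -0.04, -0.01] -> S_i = -8.75*0.17^i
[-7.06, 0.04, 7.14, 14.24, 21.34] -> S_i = -7.06 + 7.10*i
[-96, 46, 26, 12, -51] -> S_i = Random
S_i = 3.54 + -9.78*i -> [3.54, -6.24, -16.02, -25.8, -35.58]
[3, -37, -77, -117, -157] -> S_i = 3 + -40*i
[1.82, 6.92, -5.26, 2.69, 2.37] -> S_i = Random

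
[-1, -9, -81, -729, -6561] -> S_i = -1*9^i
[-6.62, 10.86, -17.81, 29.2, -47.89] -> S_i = -6.62*(-1.64)^i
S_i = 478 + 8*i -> [478, 486, 494, 502, 510]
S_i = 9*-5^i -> [9, -45, 225, -1125, 5625]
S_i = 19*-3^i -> [19, -57, 171, -513, 1539]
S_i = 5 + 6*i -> [5, 11, 17, 23, 29]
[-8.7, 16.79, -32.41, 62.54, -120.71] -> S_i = -8.70*(-1.93)^i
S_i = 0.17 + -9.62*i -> [0.17, -9.45, -19.07, -28.69, -38.31]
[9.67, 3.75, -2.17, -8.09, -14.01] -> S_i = 9.67 + -5.92*i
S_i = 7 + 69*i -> [7, 76, 145, 214, 283]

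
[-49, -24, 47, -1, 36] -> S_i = Random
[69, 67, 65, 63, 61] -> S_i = 69 + -2*i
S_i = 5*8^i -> [5, 40, 320, 2560, 20480]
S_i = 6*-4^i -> [6, -24, 96, -384, 1536]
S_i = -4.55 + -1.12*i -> [-4.55, -5.67, -6.79, -7.91, -9.03]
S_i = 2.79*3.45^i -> [2.79, 9.63, 33.21, 114.57, 395.26]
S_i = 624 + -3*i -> [624, 621, 618, 615, 612]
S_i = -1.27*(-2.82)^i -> [-1.27, 3.58, -10.1, 28.48, -80.32]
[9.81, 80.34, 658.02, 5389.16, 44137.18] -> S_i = 9.81*8.19^i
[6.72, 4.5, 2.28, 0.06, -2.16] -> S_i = 6.72 + -2.22*i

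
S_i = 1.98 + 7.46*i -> [1.98, 9.44, 16.9, 24.36, 31.82]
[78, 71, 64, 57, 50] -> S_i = 78 + -7*i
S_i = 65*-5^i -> [65, -325, 1625, -8125, 40625]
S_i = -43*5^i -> [-43, -215, -1075, -5375, -26875]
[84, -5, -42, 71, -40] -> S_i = Random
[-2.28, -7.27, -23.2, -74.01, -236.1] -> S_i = -2.28*3.19^i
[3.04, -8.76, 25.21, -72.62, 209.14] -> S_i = 3.04*(-2.88)^i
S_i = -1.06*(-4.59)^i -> [-1.06, 4.87, -22.33, 102.5, -470.5]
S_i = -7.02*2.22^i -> [-7.02, -15.58, -34.6, -76.81, -170.51]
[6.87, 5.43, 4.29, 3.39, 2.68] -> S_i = 6.87*0.79^i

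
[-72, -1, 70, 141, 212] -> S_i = -72 + 71*i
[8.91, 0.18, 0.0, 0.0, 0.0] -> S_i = 8.91*0.02^i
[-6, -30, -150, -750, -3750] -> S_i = -6*5^i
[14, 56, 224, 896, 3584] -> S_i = 14*4^i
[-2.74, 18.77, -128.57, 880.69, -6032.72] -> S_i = -2.74*(-6.85)^i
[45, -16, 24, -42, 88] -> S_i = Random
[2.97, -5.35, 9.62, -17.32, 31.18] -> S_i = 2.97*(-1.80)^i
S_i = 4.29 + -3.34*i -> [4.29, 0.95, -2.39, -5.73, -9.07]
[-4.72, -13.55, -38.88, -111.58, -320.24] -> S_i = -4.72*2.87^i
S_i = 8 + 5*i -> [8, 13, 18, 23, 28]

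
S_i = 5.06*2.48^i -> [5.06, 12.55, 31.12, 77.18, 191.41]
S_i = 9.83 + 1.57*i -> [9.83, 11.4, 12.97, 14.54, 16.11]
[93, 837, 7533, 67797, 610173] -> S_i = 93*9^i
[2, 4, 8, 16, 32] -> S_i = 2*2^i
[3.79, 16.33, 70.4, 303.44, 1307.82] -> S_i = 3.79*4.31^i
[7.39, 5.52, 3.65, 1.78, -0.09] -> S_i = 7.39 + -1.87*i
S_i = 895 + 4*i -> [895, 899, 903, 907, 911]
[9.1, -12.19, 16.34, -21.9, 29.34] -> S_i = 9.10*(-1.34)^i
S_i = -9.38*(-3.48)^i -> [-9.38, 32.64, -113.6, 395.31, -1375.69]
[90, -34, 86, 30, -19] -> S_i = Random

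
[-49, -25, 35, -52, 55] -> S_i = Random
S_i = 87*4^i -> [87, 348, 1392, 5568, 22272]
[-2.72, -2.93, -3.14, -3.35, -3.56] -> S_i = -2.72 + -0.21*i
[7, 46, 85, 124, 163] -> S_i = 7 + 39*i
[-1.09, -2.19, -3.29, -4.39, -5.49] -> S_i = -1.09 + -1.10*i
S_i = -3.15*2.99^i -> [-3.15, -9.42, -28.16, -84.2, -251.76]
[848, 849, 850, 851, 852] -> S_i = 848 + 1*i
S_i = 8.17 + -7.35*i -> [8.17, 0.82, -6.53, -13.88, -21.23]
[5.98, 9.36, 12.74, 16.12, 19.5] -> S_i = 5.98 + 3.38*i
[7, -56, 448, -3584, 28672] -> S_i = 7*-8^i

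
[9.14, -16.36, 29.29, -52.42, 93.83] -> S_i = 9.14*(-1.79)^i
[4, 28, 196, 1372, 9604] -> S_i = 4*7^i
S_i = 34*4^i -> [34, 136, 544, 2176, 8704]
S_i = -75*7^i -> [-75, -525, -3675, -25725, -180075]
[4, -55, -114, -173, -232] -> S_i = 4 + -59*i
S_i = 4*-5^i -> [4, -20, 100, -500, 2500]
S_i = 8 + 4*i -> [8, 12, 16, 20, 24]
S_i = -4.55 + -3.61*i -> [-4.55, -8.16, -11.77, -15.38, -18.99]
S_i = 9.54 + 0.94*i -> [9.54, 10.48, 11.42, 12.36, 13.3]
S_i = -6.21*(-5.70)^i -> [-6.21, 35.4, -201.76, 1150.05, -6555.28]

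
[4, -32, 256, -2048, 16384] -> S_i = 4*-8^i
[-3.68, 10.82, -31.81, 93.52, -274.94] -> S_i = -3.68*(-2.94)^i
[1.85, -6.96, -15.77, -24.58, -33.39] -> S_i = 1.85 + -8.81*i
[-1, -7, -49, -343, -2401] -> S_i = -1*7^i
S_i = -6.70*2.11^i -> [-6.7, -14.14, -29.83, -62.94, -132.8]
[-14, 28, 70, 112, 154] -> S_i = -14 + 42*i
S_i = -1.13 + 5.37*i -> [-1.13, 4.24, 9.61, 14.98, 20.35]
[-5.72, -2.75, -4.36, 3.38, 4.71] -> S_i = Random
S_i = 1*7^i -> [1, 7, 49, 343, 2401]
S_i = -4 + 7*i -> [-4, 3, 10, 17, 24]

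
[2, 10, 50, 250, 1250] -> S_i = 2*5^i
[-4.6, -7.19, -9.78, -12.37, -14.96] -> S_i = -4.60 + -2.59*i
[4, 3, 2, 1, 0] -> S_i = 4 + -1*i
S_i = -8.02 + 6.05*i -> [-8.02, -1.97, 4.08, 10.13, 16.18]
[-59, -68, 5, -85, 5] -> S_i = Random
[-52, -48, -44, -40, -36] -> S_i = -52 + 4*i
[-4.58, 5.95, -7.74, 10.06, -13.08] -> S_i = -4.58*(-1.30)^i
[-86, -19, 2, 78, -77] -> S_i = Random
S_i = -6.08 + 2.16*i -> [-6.08, -3.92, -1.76, 0.4, 2.56]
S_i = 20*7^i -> [20, 140, 980, 6860, 48020]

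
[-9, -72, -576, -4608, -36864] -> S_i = -9*8^i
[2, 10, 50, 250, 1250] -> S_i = 2*5^i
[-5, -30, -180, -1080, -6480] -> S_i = -5*6^i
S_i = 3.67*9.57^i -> [3.67, 35.12, 336.12, 3216.64, 30783.2]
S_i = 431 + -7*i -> [431, 424, 417, 410, 403]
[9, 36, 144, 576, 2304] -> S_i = 9*4^i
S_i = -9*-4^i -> [-9, 36, -144, 576, -2304]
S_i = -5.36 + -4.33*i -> [-5.36, -9.69, -14.02, -18.35, -22.68]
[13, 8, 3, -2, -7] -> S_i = 13 + -5*i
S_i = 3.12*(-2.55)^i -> [3.12, -7.96, 20.29, -51.73, 131.92]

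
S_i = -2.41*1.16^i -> [-2.41, -2.8, -3.24, -3.76, -4.36]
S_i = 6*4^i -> [6, 24, 96, 384, 1536]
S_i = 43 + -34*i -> [43, 9, -25, -59, -93]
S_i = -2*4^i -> [-2, -8, -32, -128, -512]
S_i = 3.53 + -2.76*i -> [3.53, 0.77, -1.99, -4.75, -7.51]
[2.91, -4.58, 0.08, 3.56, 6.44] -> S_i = Random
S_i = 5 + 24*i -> [5, 29, 53, 77, 101]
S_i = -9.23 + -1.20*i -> [-9.23, -10.43, -11.63, -12.83, -14.03]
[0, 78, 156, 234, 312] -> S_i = 0 + 78*i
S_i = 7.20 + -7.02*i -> [7.2, 0.18, -6.84, -13.86, -20.88]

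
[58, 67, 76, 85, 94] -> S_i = 58 + 9*i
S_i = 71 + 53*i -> [71, 124, 177, 230, 283]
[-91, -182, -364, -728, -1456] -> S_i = -91*2^i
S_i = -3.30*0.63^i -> [-3.3, -2.08, -1.31, -0.83, -0.52]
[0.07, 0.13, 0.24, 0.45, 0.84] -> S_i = 0.07*1.86^i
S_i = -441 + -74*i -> [-441, -515, -589, -663, -737]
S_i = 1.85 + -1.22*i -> [1.85, 0.63, -0.59, -1.81, -3.03]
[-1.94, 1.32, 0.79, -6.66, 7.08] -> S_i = Random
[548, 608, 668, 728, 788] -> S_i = 548 + 60*i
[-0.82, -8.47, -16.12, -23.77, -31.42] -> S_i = -0.82 + -7.65*i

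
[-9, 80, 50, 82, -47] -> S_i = Random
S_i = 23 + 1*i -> [23, 24, 25, 26, 27]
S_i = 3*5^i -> [3, 15, 75, 375, 1875]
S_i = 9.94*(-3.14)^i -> [9.94, -31.21, 98.0, -307.73, 966.28]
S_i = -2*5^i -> [-2, -10, -50, -250, -1250]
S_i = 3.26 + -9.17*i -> [3.26, -5.91, -15.08, -24.25, -33.42]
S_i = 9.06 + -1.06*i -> [9.06, 8.0, 6.94, 5.88, 4.82]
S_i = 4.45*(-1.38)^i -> [4.45, -6.14, 8.47, -11.69, 16.14]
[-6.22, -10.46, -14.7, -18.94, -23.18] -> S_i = -6.22 + -4.24*i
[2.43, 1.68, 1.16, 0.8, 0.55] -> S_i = 2.43*0.69^i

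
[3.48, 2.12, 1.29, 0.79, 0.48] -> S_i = 3.48*0.61^i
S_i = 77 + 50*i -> [77, 127, 177, 227, 277]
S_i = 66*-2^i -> [66, -132, 264, -528, 1056]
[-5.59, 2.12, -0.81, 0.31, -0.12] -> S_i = -5.59*(-0.38)^i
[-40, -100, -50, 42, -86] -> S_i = Random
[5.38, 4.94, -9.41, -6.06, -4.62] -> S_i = Random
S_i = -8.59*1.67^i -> [-8.59, -14.35, -23.96, -40.01, -66.81]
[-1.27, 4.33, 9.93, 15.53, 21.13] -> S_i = -1.27 + 5.60*i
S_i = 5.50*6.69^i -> [5.5, 36.8, 246.16, 1646.8, 11017.1]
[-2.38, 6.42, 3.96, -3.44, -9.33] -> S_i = Random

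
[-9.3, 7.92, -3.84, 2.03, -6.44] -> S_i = Random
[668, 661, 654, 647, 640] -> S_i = 668 + -7*i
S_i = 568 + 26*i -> [568, 594, 620, 646, 672]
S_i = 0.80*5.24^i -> [0.8, 4.19, 21.97, 115.1, 603.14]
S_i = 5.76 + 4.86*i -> [5.76, 10.62, 15.48, 20.34, 25.2]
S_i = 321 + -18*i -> [321, 303, 285, 267, 249]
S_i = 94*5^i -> [94, 470, 2350, 11750, 58750]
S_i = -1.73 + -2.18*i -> [-1.73, -3.91, -6.09, -8.27, -10.45]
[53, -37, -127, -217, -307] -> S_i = 53 + -90*i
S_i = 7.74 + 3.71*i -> [7.74, 11.45, 15.16, 18.87, 22.58]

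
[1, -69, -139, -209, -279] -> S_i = 1 + -70*i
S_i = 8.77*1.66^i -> [8.77, 14.56, 24.17, 40.12, 66.59]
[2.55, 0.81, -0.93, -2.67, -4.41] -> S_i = 2.55 + -1.74*i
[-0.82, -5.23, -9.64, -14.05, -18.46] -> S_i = -0.82 + -4.41*i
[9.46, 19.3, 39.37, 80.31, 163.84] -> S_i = 9.46*2.04^i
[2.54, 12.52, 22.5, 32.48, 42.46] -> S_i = 2.54 + 9.98*i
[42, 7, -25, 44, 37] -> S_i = Random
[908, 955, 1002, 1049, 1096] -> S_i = 908 + 47*i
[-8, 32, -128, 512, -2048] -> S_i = -8*-4^i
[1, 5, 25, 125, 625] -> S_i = 1*5^i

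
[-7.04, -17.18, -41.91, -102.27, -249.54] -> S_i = -7.04*2.44^i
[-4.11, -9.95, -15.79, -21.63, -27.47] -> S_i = -4.11 + -5.84*i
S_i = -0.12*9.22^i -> [-0.12, -1.11, -10.2, -94.05, -867.17]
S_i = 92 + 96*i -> [92, 188, 284, 380, 476]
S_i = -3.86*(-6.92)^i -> [-3.86, 26.71, -184.84, 1279.1, -8851.39]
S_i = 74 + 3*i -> [74, 77, 80, 83, 86]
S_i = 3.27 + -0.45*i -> [3.27, 2.82, 2.37, 1.92, 1.47]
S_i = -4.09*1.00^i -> [-4.09, -4.09, -4.09, -4.09, -4.09]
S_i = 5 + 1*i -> [5, 6, 7, 8, 9]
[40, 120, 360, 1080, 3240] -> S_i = 40*3^i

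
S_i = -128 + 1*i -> [-128, -127, -126, -125, -124]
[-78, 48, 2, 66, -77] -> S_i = Random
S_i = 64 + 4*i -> [64, 68, 72, 76, 80]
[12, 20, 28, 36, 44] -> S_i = 12 + 8*i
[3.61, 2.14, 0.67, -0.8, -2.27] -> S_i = 3.61 + -1.47*i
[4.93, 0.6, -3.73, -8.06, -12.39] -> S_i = 4.93 + -4.33*i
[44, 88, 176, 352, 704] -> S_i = 44*2^i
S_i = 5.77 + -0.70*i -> [5.77, 5.07, 4.37, 3.67, 2.97]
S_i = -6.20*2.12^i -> [-6.2, -13.14, -27.87, -59.07, -125.24]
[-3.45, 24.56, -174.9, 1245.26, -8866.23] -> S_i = -3.45*(-7.12)^i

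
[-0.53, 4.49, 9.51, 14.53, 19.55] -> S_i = -0.53 + 5.02*i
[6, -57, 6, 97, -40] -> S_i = Random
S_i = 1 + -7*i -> [1, -6, -13, -20, -27]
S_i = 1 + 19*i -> [1, 20, 39, 58, 77]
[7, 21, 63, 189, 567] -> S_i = 7*3^i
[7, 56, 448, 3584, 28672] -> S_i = 7*8^i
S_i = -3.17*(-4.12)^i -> [-3.17, 13.06, -53.81, 221.69, -913.37]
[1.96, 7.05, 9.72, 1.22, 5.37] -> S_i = Random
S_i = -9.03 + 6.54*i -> [-9.03, -2.49, 4.05, 10.59, 17.13]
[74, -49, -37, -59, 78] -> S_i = Random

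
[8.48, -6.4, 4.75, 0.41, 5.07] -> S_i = Random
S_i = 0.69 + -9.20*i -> [0.69, -8.51, -17.71, -26.91, -36.11]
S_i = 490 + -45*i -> [490, 445, 400, 355, 310]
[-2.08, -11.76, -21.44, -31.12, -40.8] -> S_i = -2.08 + -9.68*i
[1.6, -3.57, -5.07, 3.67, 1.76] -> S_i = Random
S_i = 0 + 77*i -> [0, 77, 154, 231, 308]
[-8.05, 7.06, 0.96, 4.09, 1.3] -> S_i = Random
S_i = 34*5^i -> [34, 170, 850, 4250, 21250]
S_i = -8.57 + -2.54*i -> [-8.57, -11.11, -13.65, -16.19, -18.73]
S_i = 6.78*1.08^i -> [6.78, 7.32, 7.91, 8.54, 9.22]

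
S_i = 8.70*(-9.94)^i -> [8.7, -86.48, 859.59, -8544.34, 84930.72]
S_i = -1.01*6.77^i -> [-1.01, -6.84, -46.29, -313.39, -2121.66]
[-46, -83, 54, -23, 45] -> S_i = Random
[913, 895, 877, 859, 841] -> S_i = 913 + -18*i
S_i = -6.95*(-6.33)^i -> [-6.95, 43.99, -278.48, 1762.77, -11158.34]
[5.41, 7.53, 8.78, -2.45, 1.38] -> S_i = Random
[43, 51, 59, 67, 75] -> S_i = 43 + 8*i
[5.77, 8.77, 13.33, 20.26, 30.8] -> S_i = 5.77*1.52^i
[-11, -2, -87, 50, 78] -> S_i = Random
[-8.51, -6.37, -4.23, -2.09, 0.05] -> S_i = -8.51 + 2.14*i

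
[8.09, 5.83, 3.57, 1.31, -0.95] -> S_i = 8.09 + -2.26*i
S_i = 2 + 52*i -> [2, 54, 106, 158, 210]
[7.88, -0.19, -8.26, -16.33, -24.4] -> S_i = 7.88 + -8.07*i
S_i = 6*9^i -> [6, 54, 486, 4374, 39366]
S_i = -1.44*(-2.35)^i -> [-1.44, 3.38, -7.95, 18.69, -43.92]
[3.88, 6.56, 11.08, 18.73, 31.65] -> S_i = 3.88*1.69^i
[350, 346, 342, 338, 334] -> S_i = 350 + -4*i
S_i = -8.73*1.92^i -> [-8.73, -16.76, -32.18, -61.79, -118.64]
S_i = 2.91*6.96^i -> [2.91, 20.25, 140.97, 981.12, 6828.57]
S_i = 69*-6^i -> [69, -414, 2484, -14904, 89424]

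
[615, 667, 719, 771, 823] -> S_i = 615 + 52*i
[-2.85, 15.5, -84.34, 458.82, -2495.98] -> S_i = -2.85*(-5.44)^i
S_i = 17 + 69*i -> [17, 86, 155, 224, 293]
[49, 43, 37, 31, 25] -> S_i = 49 + -6*i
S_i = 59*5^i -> [59, 295, 1475, 7375, 36875]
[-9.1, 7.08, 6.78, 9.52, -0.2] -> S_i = Random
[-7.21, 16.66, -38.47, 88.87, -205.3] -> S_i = -7.21*(-2.31)^i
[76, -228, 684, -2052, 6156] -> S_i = 76*-3^i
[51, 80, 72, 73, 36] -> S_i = Random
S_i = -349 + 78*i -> [-349, -271, -193, -115, -37]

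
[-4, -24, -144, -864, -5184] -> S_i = -4*6^i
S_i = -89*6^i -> [-89, -534, -3204, -19224, -115344]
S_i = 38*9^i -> [38, 342, 3078, 27702, 249318]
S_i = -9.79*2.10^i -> [-9.79, -20.56, -43.17, -90.67, -190.4]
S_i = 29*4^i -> [29, 116, 464, 1856, 7424]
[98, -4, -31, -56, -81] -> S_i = Random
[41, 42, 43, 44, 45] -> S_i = 41 + 1*i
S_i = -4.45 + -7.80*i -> [-4.45, -12.25, -20.05, -27.85, -35.65]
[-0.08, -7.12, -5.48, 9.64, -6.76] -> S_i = Random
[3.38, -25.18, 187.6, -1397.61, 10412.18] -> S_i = 3.38*(-7.45)^i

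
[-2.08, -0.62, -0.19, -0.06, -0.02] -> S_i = -2.08*0.30^i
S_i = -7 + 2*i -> [-7, -5, -3, -1, 1]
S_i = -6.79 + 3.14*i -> [-6.79, -3.65, -0.51, 2.63, 5.77]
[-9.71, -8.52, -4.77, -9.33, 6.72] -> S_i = Random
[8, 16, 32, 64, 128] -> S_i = 8*2^i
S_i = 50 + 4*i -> [50, 54, 58, 62, 66]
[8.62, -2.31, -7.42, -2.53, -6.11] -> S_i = Random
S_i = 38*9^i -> [38, 342, 3078, 27702, 249318]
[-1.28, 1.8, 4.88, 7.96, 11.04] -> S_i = -1.28 + 3.08*i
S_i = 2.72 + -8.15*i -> [2.72, -5.43, -13.58, -21.73, -29.88]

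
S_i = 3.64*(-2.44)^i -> [3.64, -8.88, 21.67, -52.88, 129.02]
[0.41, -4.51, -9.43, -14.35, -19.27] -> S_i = 0.41 + -4.92*i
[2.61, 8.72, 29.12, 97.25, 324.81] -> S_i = 2.61*3.34^i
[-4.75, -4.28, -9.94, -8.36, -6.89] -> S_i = Random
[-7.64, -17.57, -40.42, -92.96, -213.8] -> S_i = -7.64*2.30^i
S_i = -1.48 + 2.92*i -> [-1.48, 1.44, 4.36, 7.28, 10.2]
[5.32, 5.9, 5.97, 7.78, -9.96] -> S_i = Random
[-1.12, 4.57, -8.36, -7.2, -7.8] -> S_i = Random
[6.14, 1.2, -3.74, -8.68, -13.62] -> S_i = 6.14 + -4.94*i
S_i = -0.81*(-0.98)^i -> [-0.81, 0.79, -0.78, 0.76, -0.75]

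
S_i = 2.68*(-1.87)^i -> [2.68, -5.01, 9.37, -17.53, 32.77]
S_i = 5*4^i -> [5, 20, 80, 320, 1280]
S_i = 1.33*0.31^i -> [1.33, 0.41, 0.13, 0.04, 0.01]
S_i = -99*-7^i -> [-99, 693, -4851, 33957, -237699]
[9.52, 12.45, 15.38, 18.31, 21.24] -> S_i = 9.52 + 2.93*i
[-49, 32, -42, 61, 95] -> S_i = Random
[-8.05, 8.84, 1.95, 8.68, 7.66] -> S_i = Random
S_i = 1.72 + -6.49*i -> [1.72, -4.77, -11.26, -17.75, -24.24]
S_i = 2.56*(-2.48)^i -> [2.56, -6.35, 15.75, -39.05, 96.84]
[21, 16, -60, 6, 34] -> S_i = Random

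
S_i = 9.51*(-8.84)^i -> [9.51, -84.07, 743.16, -6569.58, 58075.05]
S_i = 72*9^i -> [72, 648, 5832, 52488, 472392]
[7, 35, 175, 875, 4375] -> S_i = 7*5^i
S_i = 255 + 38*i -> [255, 293, 331, 369, 407]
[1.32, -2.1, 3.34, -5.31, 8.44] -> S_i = 1.32*(-1.59)^i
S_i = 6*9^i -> [6, 54, 486, 4374, 39366]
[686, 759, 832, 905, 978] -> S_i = 686 + 73*i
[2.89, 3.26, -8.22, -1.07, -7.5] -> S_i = Random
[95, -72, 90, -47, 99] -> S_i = Random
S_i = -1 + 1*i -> [-1, 0, 1, 2, 3]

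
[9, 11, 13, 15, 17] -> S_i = 9 + 2*i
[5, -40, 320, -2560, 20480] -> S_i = 5*-8^i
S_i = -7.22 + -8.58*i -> [-7.22, -15.8, -24.38, -32.96, -41.54]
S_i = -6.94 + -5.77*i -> [-6.94, -12.71, -18.48, -24.25, -30.02]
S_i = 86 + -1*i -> [86, 85, 84, 83, 82]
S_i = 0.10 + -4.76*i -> [0.1, -4.66, -9.42, -14.18, -18.94]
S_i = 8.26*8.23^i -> [8.26, 67.98, 559.47, 4604.47, 37894.78]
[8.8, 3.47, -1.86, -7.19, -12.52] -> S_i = 8.80 + -5.33*i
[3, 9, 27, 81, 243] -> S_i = 3*3^i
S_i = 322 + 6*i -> [322, 328, 334, 340, 346]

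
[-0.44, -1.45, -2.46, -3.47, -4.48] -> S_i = -0.44 + -1.01*i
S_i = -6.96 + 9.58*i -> [-6.96, 2.62, 12.2, 21.78, 31.36]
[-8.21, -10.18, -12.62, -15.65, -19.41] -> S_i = -8.21*1.24^i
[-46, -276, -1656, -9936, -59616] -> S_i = -46*6^i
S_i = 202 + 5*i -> [202, 207, 212, 217, 222]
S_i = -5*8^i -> [-5, -40, -320, -2560, -20480]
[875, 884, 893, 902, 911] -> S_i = 875 + 9*i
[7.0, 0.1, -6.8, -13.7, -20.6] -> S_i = 7.00 + -6.90*i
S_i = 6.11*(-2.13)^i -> [6.11, -13.01, 27.72, -59.04, 125.76]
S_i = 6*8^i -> [6, 48, 384, 3072, 24576]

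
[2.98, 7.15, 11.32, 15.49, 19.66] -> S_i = 2.98 + 4.17*i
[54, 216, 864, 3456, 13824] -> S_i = 54*4^i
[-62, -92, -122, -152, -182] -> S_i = -62 + -30*i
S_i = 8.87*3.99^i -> [8.87, 35.39, 141.21, 563.43, 2248.1]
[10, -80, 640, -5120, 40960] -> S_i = 10*-8^i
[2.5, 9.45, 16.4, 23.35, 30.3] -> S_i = 2.50 + 6.95*i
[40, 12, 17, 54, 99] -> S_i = Random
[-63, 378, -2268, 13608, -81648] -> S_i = -63*-6^i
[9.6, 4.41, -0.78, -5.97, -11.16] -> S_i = 9.60 + -5.19*i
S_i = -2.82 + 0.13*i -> [-2.82, -2.69, -2.56, -2.43, -2.3]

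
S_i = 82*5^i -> [82, 410, 2050, 10250, 51250]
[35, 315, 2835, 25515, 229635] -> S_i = 35*9^i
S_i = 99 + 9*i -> [99, 108, 117, 126, 135]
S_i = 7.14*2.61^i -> [7.14, 18.64, 48.64, 126.95, 331.33]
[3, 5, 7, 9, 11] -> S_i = 3 + 2*i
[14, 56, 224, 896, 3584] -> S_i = 14*4^i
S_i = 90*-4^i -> [90, -360, 1440, -5760, 23040]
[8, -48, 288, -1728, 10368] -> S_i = 8*-6^i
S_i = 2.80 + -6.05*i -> [2.8, -3.25, -9.3, -15.35, -21.4]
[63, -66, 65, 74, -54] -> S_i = Random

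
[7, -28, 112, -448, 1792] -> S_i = 7*-4^i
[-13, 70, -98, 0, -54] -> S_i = Random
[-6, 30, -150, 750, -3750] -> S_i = -6*-5^i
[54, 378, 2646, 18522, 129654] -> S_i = 54*7^i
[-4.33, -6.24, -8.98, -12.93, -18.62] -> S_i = -4.33*1.44^i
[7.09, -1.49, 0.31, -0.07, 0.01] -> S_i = 7.09*(-0.21)^i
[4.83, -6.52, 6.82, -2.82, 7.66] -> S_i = Random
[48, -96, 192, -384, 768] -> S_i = 48*-2^i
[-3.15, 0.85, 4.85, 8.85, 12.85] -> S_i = -3.15 + 4.00*i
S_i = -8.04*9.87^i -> [-8.04, -79.35, -783.23, -7730.5, -76300.02]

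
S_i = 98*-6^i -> [98, -588, 3528, -21168, 127008]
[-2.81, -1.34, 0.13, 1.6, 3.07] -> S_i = -2.81 + 1.47*i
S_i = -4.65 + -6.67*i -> [-4.65, -11.32, -17.99, -24.66, -31.33]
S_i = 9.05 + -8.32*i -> [9.05, 0.73, -7.59, -15.91, -24.23]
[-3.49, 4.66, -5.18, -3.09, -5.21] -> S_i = Random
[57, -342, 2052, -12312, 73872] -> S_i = 57*-6^i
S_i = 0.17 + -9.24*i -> [0.17, -9.07, -18.31, -27.55, -36.79]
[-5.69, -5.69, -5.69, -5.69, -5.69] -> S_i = -5.69*1.00^i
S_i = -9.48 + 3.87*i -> [-9.48, -5.61, -1.74, 2.13, 6.0]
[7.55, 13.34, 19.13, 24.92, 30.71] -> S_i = 7.55 + 5.79*i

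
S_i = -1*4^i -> [-1, -4, -16, -64, -256]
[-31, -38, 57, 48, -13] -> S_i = Random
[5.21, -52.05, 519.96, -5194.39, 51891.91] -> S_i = 5.21*(-9.99)^i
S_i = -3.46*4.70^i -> [-3.46, -16.26, -76.43, -359.23, -1688.37]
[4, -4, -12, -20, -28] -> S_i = 4 + -8*i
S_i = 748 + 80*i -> [748, 828, 908, 988, 1068]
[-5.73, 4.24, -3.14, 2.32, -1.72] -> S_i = -5.73*(-0.74)^i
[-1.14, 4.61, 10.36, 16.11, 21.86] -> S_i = -1.14 + 5.75*i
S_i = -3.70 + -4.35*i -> [-3.7, -8.05, -12.4, -16.75, -21.1]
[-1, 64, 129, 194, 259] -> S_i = -1 + 65*i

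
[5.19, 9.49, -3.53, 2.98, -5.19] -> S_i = Random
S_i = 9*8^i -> [9, 72, 576, 4608, 36864]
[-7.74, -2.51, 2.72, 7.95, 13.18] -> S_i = -7.74 + 5.23*i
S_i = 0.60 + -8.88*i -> [0.6, -8.28, -17.16, -26.04, -34.92]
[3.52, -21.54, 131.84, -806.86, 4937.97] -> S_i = 3.52*(-6.12)^i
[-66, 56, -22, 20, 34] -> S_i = Random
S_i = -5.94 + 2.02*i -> [-5.94, -3.92, -1.9, 0.12, 2.14]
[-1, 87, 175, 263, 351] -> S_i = -1 + 88*i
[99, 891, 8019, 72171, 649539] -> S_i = 99*9^i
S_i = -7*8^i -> [-7, -56, -448, -3584, -28672]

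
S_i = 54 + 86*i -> [54, 140, 226, 312, 398]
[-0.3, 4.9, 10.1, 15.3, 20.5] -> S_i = -0.30 + 5.20*i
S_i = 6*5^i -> [6, 30, 150, 750, 3750]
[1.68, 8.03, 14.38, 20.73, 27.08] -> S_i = 1.68 + 6.35*i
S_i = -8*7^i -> [-8, -56, -392, -2744, -19208]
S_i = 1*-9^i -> [1, -9, 81, -729, 6561]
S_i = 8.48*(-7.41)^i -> [8.48, -62.84, 465.62, -3450.25, 25566.35]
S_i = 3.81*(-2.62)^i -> [3.81, -9.98, 26.15, -68.52, 179.53]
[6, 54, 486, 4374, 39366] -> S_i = 6*9^i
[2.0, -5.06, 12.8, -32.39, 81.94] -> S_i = 2.00*(-2.53)^i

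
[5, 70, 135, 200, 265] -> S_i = 5 + 65*i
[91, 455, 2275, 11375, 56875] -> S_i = 91*5^i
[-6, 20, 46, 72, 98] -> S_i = -6 + 26*i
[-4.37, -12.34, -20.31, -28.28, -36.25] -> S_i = -4.37 + -7.97*i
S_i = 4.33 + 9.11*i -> [4.33, 13.44, 22.55, 31.66, 40.77]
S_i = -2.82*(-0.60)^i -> [-2.82, 1.69, -1.02, 0.61, -0.37]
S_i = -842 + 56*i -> [-842, -786, -730, -674, -618]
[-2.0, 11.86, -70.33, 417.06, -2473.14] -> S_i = -2.00*(-5.93)^i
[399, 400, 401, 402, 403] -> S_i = 399 + 1*i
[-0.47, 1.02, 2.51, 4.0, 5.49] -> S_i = -0.47 + 1.49*i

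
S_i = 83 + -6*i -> [83, 77, 71, 65, 59]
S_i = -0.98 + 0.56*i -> [-0.98, -0.42, 0.14, 0.7, 1.26]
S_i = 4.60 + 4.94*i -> [4.6, 9.54, 14.48, 19.42, 24.36]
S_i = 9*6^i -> [9, 54, 324, 1944, 11664]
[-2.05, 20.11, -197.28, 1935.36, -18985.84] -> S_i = -2.05*(-9.81)^i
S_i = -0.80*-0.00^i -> [-0.8, 0.0, -0.0, 0.0, -0.0]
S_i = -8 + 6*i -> [-8, -2, 4, 10, 16]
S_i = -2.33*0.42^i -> [-2.33, -0.98, -0.41, -0.17, -0.07]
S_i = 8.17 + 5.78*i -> [8.17, 13.95, 19.73, 25.51, 31.29]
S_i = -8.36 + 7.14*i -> [-8.36, -1.22, 5.92, 13.06, 20.2]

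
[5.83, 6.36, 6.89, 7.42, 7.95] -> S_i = 5.83 + 0.53*i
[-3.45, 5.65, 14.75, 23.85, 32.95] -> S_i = -3.45 + 9.10*i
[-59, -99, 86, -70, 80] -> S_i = Random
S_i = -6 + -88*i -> [-6, -94, -182, -270, -358]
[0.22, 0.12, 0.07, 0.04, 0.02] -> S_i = 0.22*0.56^i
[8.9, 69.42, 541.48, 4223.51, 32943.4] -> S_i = 8.90*7.80^i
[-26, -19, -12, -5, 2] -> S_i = -26 + 7*i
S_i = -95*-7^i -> [-95, 665, -4655, 32585, -228095]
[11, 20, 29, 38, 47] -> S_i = 11 + 9*i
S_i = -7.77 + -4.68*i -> [-7.77, -12.45, -17.13, -21.81, -26.49]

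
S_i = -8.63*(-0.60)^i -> [-8.63, 5.18, -3.11, 1.86, -1.12]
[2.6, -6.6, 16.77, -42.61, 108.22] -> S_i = 2.60*(-2.54)^i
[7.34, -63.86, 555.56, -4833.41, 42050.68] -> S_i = 7.34*(-8.70)^i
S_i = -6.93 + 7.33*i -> [-6.93, 0.4, 7.73, 15.06, 22.39]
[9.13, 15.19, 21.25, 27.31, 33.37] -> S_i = 9.13 + 6.06*i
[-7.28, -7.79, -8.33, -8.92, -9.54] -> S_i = -7.28*1.07^i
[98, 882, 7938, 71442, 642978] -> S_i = 98*9^i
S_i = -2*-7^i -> [-2, 14, -98, 686, -4802]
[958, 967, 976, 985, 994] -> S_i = 958 + 9*i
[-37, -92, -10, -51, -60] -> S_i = Random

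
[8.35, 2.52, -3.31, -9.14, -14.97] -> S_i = 8.35 + -5.83*i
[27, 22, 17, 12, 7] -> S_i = 27 + -5*i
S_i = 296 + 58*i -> [296, 354, 412, 470, 528]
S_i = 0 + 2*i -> [0, 2, 4, 6, 8]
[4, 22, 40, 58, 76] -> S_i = 4 + 18*i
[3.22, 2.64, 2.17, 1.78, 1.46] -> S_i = 3.22*0.82^i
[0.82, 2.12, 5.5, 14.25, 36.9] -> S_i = 0.82*2.59^i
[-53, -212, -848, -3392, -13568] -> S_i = -53*4^i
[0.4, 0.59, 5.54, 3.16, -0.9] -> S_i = Random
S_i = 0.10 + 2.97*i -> [0.1, 3.07, 6.04, 9.01, 11.98]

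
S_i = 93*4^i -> [93, 372, 1488, 5952, 23808]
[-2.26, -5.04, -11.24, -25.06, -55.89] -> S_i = -2.26*2.23^i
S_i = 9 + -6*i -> [9, 3, -3, -9, -15]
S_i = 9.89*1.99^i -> [9.89, 19.68, 39.17, 77.94, 155.1]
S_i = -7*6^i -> [-7, -42, -252, -1512, -9072]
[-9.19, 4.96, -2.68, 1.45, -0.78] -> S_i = -9.19*(-0.54)^i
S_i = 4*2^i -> [4, 8, 16, 32, 64]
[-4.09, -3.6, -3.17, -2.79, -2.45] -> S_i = -4.09*0.88^i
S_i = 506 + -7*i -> [506, 499, 492, 485, 478]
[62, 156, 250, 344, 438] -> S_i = 62 + 94*i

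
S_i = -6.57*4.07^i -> [-6.57, -26.74, -108.83, -442.94, -1802.78]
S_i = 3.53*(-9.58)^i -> [3.53, -33.82, 323.97, -3103.64, 29732.86]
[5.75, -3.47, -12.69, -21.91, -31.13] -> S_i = 5.75 + -9.22*i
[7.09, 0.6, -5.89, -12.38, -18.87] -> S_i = 7.09 + -6.49*i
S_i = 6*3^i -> [6, 18, 54, 162, 486]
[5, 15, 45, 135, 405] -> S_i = 5*3^i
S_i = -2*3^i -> [-2, -6, -18, -54, -162]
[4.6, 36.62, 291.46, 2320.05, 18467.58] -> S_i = 4.60*7.96^i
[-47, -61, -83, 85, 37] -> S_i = Random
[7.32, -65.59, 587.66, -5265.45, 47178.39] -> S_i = 7.32*(-8.96)^i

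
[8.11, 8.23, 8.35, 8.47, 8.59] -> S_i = 8.11 + 0.12*i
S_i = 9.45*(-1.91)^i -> [9.45, -18.05, 34.47, -65.85, 125.77]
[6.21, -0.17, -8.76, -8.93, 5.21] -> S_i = Random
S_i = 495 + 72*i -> [495, 567, 639, 711, 783]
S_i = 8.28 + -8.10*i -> [8.28, 0.18, -7.92, -16.02, -24.12]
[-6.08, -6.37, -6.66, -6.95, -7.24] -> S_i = -6.08 + -0.29*i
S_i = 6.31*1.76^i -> [6.31, 11.11, 19.55, 34.4, 60.55]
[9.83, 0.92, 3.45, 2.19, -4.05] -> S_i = Random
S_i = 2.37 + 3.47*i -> [2.37, 5.84, 9.31, 12.78, 16.25]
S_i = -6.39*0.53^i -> [-6.39, -3.39, -1.79, -0.95, -0.5]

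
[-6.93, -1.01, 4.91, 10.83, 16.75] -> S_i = -6.93 + 5.92*i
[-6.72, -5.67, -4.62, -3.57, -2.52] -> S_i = -6.72 + 1.05*i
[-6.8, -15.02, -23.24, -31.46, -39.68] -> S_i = -6.80 + -8.22*i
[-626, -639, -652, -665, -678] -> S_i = -626 + -13*i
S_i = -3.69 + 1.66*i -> [-3.69, -2.03, -0.37, 1.29, 2.95]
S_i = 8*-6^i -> [8, -48, 288, -1728, 10368]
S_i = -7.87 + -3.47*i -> [-7.87, -11.34, -14.81, -18.28, -21.75]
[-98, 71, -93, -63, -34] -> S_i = Random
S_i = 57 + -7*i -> [57, 50, 43, 36, 29]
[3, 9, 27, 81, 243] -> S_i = 3*3^i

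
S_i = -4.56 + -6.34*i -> [-4.56, -10.9, -17.24, -23.58, -29.92]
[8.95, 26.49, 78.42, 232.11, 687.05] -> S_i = 8.95*2.96^i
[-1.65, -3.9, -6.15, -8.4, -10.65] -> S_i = -1.65 + -2.25*i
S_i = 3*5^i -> [3, 15, 75, 375, 1875]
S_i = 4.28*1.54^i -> [4.28, 6.59, 10.15, 15.63, 24.07]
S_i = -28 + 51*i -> [-28, 23, 74, 125, 176]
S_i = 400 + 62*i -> [400, 462, 524, 586, 648]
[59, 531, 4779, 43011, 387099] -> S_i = 59*9^i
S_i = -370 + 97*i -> [-370, -273, -176, -79, 18]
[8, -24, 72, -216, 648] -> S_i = 8*-3^i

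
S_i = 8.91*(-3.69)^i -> [8.91, -32.88, 121.32, -447.67, 1651.9]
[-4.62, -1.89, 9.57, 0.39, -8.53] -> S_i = Random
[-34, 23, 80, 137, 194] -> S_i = -34 + 57*i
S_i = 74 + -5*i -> [74, 69, 64, 59, 54]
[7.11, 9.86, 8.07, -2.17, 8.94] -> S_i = Random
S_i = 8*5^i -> [8, 40, 200, 1000, 5000]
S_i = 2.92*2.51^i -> [2.92, 7.33, 18.4, 46.17, 115.9]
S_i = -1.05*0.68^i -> [-1.05, -0.71, -0.49, -0.33, -0.22]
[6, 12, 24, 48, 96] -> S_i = 6*2^i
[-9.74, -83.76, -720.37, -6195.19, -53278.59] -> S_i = -9.74*8.60^i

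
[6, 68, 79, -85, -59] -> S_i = Random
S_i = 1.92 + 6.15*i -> [1.92, 8.07, 14.22, 20.37, 26.52]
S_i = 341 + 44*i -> [341, 385, 429, 473, 517]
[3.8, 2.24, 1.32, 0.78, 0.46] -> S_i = 3.80*0.59^i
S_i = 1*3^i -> [1, 3, 9, 27, 81]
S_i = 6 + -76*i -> [6, -70, -146, -222, -298]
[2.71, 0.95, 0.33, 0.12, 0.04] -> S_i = 2.71*0.35^i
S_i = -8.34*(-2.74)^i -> [-8.34, 22.85, -62.61, 171.56, -470.08]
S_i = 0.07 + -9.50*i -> [0.07, -9.43, -18.93, -28.43, -37.93]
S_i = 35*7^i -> [35, 245, 1715, 12005, 84035]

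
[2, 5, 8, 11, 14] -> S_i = 2 + 3*i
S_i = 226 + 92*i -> [226, 318, 410, 502, 594]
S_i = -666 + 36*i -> [-666, -630, -594, -558, -522]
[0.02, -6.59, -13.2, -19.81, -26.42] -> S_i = 0.02 + -6.61*i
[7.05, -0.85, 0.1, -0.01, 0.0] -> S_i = 7.05*(-0.12)^i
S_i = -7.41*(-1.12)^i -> [-7.41, 8.3, -9.3, 10.41, -11.66]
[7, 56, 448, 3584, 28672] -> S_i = 7*8^i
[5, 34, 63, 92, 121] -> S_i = 5 + 29*i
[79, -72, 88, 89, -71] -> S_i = Random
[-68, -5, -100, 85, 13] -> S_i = Random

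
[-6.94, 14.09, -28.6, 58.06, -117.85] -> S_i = -6.94*(-2.03)^i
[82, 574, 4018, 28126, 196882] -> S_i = 82*7^i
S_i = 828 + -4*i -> [828, 824, 820, 816, 812]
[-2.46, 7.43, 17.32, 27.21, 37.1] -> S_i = -2.46 + 9.89*i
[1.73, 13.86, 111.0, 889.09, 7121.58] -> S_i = 1.73*8.01^i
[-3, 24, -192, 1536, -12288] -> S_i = -3*-8^i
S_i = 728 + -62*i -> [728, 666, 604, 542, 480]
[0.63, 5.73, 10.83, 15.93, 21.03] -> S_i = 0.63 + 5.10*i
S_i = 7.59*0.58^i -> [7.59, 4.4, 2.55, 1.48, 0.86]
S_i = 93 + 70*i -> [93, 163, 233, 303, 373]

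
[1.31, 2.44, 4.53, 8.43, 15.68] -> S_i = 1.31*1.86^i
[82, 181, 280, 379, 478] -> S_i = 82 + 99*i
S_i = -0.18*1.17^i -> [-0.18, -0.21, -0.25, -0.29, -0.34]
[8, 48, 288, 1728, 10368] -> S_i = 8*6^i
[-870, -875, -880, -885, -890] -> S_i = -870 + -5*i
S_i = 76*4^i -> [76, 304, 1216, 4864, 19456]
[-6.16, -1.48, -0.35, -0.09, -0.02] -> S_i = -6.16*0.24^i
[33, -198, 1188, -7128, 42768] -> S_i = 33*-6^i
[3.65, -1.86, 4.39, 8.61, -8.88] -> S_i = Random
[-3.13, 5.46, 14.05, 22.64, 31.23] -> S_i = -3.13 + 8.59*i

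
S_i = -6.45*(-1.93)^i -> [-6.45, 12.45, -24.03, 46.37, -89.49]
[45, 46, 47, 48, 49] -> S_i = 45 + 1*i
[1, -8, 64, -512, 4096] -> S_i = 1*-8^i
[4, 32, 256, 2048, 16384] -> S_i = 4*8^i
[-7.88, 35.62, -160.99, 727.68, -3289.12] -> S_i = -7.88*(-4.52)^i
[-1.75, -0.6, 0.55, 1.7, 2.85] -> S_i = -1.75 + 1.15*i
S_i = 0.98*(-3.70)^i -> [0.98, -3.63, 13.42, -49.64, 183.67]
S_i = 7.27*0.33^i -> [7.27, 2.4, 0.79, 0.26, 0.09]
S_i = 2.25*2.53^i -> [2.25, 5.69, 14.4, 36.44, 92.19]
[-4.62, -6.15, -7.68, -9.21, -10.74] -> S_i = -4.62 + -1.53*i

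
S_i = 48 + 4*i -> [48, 52, 56, 60, 64]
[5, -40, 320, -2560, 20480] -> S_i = 5*-8^i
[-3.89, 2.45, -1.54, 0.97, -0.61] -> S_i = -3.89*(-0.63)^i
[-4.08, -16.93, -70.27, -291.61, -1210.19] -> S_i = -4.08*4.15^i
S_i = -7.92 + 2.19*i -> [-7.92, -5.73, -3.54, -1.35, 0.84]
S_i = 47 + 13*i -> [47, 60, 73, 86, 99]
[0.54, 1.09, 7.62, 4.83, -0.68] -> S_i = Random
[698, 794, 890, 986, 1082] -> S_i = 698 + 96*i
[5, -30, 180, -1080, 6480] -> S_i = 5*-6^i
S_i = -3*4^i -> [-3, -12, -48, -192, -768]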